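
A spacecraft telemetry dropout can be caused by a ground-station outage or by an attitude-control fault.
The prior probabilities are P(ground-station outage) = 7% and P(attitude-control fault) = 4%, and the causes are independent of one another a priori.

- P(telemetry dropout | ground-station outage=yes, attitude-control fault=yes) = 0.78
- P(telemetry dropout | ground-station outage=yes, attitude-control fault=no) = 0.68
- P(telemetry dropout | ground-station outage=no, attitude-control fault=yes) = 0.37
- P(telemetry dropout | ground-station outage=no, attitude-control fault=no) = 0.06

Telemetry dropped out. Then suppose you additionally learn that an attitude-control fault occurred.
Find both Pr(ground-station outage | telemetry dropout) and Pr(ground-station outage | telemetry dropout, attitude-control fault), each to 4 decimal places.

P(telemetry dropout) = 0.06*0.93*0.96 + 0.37*0.93*0.04 + 0.68*0.07*0.96 + 0.78*0.07*0.04 = 0.053568 + 0.013764 + 0.045696 + 0.002184 = 0.115212
The ground-station outage-present share is 0.045696 + 0.002184 = 0.047880.
So P(ground-station outage | telemetry dropout) = 0.047880/0.115212 ≈ 0.4156.

Now also conditioning on attitude-control fault=true:
P(telemetry dropout | attitude-control fault) = 0.37×0.93 + 0.78×0.07 = 0.344100 + 0.054600 = 0.398700
The ground-station outage-present share is 0.78×0.07 = 0.054600.
Hence the posterior is 0.054600/0.398700 ≈ 0.1369.
The drop from 0.4156 to 0.1369 is the explaining-away (discounting) effect.

Pr(ground-station outage | telemetry dropout) ≈ 0.4156; Pr(ground-station outage | telemetry dropout, attitude-control fault) ≈ 0.1369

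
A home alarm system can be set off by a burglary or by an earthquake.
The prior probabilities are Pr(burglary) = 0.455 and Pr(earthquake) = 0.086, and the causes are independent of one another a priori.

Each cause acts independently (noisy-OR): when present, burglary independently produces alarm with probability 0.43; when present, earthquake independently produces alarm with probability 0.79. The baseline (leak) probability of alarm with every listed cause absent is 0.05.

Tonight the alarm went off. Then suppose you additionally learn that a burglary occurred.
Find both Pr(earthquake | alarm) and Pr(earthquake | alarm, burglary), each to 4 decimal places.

Pr(earthquake | alarm) ≈ 0.2509; Pr(earthquake | alarm, burglary) ≈ 0.1539

Under noisy-OR, P(alarm | causes) = 1 − (1−0.05)·∏(1−qᵢ) over the active causes.
Enumerate the 4 (burglary, earthquake) configurations and weight by the priors:
  P(alarm) = 0.05*0.545*0.914 + 0.8005*0.545*0.086 + 0.4585*0.455*0.914 + 0.886285*0.455*0.086
        = 0.024907 + 0.037519 + 0.190676 + 0.034680 = 0.287782
Configurations with earthquake contribute 0.072199, so
  P(earthquake | alarm) = 0.072199 / 0.287782 ≈ 0.2509

Now condition on the additional information:
Sum P(alarm|·) weighted by the priors over both values of earthquake:
  P(alarm | burglary) = 0.4585·0.914 + 0.886285·0.086
        = 0.419069 + 0.076221 = 0.495290
Keeping only the earthquake-present terms gives 0.076221, so
  P(earthquake | alarm, burglary) = 0.076221 / 0.495290 ≈ 0.1539
This is intercausal reasoning (explaining away): once burglary accounts for the alarm, earthquake becomes less likely.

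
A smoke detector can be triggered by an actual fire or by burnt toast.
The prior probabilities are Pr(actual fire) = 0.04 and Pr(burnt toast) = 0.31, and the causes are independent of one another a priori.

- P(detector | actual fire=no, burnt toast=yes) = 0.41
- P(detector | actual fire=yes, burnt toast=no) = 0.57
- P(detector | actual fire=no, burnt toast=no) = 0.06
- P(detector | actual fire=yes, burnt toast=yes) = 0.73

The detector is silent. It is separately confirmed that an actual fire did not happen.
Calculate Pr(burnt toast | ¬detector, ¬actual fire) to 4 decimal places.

Pr(burnt toast | ¬detector, ¬actual fire) ≈ 0.2200

Numerator (weight on configurations with burnt toast): 0.59*0.31 = 0.182900
Normalizer over all consistent configurations: 0.94*0.69 + 0.59*0.31 = 0.831500
Posterior = 0.182900 / 0.831500 ≈ 0.2200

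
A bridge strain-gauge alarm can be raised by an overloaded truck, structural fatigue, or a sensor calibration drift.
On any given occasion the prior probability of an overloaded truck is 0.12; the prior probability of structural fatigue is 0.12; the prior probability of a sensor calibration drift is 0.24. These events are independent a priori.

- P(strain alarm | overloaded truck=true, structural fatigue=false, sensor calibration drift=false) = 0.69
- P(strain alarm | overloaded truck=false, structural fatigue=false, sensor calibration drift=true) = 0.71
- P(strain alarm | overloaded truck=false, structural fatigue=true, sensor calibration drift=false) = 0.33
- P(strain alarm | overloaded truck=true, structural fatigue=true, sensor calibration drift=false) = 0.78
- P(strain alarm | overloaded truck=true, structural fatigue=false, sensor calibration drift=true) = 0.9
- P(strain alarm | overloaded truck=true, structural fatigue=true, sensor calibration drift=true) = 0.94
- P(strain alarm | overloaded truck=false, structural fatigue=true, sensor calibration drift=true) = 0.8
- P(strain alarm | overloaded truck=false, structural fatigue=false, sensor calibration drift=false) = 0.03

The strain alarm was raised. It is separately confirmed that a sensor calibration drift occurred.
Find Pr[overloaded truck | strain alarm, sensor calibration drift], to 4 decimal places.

Pr[overloaded truck | strain alarm, sensor calibration drift] ≈ 0.1462

P(strain alarm | sensor calibration drift) = 0.71×0.88×0.88 + 0.8×0.88×0.12 + 0.9×0.12×0.88 + 0.94×0.12×0.12 = 0.549824 + 0.084480 + 0.095040 + 0.013536 = 0.742880
Of this, 0.108576 comes from 0.095040 + 0.013536 (the overloaded truck=true cases).
P(overloaded truck | strain alarm, sensor calibration drift) = 0.108576 / 0.742880 ≈ 0.1462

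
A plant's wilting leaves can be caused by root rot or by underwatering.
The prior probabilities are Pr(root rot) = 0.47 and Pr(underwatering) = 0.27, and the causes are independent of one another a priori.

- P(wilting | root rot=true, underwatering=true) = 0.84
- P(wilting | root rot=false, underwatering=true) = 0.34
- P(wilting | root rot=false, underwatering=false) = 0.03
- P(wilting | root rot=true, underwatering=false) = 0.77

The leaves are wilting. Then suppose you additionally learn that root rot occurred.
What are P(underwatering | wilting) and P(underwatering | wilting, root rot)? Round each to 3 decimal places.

P(underwatering | wilting) ≈ 0.360; P(underwatering | wilting, root rot) ≈ 0.287

P(wilting) = 0.03·0.53·0.73 + 0.34·0.53·0.27 + 0.77·0.47·0.73 + 0.84·0.47·0.27 = 0.011607 + 0.048654 + 0.264187 + 0.106596 = 0.431044
Of this, 0.155250 comes from 0.048654 + 0.106596 (the underwatering=true cases).
P(underwatering | wilting) = 0.155250 / 0.431044 ≈ 0.360

Now also conditioning on root rot=true:
Sum P(wilting|·) weighted by the priors over both values of underwatering:
  P(wilting | root rot) = 0.77×0.73 + 0.84×0.27
        = 0.562100 + 0.226800 = 0.788900
Keeping only the underwatering-present terms gives 0.226800, so
  P(underwatering | wilting, root rot) = 0.226800 / 0.788900 ≈ 0.287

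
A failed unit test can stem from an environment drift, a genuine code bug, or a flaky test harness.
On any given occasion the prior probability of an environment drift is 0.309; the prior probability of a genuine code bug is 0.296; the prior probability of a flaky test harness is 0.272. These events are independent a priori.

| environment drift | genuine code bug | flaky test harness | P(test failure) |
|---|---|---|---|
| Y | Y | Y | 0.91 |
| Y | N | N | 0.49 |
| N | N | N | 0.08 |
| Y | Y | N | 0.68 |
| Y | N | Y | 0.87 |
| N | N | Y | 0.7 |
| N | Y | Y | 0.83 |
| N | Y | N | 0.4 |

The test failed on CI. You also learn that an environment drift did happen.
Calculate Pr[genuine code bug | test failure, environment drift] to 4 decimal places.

P(test failure | environment drift) = 0.49×0.704×0.728 + 0.87×0.704×0.272 + 0.68×0.296×0.728 + 0.91×0.296×0.272 = 0.251131 + 0.166595 + 0.146532 + 0.073266 = 0.637524
The genuine code bug-present share is 0.146532 + 0.073266 = 0.219798.
So P(genuine code bug | test failure, environment drift) = 0.219798/0.637524 ≈ 0.3448.

Pr[genuine code bug | test failure, environment drift] ≈ 0.3448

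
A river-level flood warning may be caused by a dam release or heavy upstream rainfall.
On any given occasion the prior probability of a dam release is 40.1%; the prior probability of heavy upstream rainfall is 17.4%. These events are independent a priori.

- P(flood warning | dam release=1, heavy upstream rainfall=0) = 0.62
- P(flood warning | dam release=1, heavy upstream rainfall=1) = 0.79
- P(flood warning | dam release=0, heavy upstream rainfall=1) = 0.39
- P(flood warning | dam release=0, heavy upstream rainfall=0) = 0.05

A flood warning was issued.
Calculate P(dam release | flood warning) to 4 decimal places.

P(dam release | flood warning) ≈ 0.7993

By total probability over the 4 (dam release, heavy upstream rainfall) configurations:
  P(flood warning) = 0.05·0.599·0.826 + 0.39·0.599·0.174 + 0.62·0.401·0.826 + 0.79·0.401·0.174
        = 0.024739 + 0.040648 + 0.205360 + 0.055121 = 0.325868
Configurations with dam release contribute 0.260481, so
  P(dam release | flood warning) = 0.260481 / 0.325868 ≈ 0.7993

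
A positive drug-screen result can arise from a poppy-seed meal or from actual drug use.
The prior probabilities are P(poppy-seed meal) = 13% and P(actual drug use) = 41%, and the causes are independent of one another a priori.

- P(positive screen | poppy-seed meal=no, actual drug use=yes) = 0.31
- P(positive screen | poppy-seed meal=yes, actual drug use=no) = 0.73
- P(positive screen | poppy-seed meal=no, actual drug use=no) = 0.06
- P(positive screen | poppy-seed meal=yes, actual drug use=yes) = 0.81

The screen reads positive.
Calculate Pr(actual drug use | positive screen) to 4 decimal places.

Pr(actual drug use | positive screen) ≈ 0.6392

By total probability over the 4 (poppy-seed meal, actual drug use) configurations:
  P(positive screen) = 0.06*0.87*0.59 + 0.31*0.87*0.41 + 0.73*0.13*0.59 + 0.81*0.13*0.41
        = 0.030798 + 0.110577 + 0.055991 + 0.043173 = 0.240539
The terms with actual drug use present sum to 0.153750, so
  P(actual drug use | positive screen) = 0.153750 / 0.240539 ≈ 0.6392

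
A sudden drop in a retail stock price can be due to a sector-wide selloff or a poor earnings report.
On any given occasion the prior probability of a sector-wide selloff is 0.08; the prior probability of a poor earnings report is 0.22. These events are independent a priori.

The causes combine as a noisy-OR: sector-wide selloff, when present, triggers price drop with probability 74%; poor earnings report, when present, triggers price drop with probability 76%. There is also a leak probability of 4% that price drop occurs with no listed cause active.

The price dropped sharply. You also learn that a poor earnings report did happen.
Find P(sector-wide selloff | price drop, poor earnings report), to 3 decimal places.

Under noisy-OR, P(price drop | causes) = 1 − (1−0.04)·∏(1−qᵢ) over the active causes.
Sum P(price drop|·) weighted by the priors over both values of sector-wide selloff:
  P(price drop | poor earnings report) = 0.7696·0.92 + 0.940096·0.08
        = 0.708032 + 0.075208 = 0.783240
The terms with sector-wide selloff present sum to 0.075208, so
  P(sector-wide selloff | price drop, poor earnings report) = 0.075208 / 0.783240 ≈ 0.096

P(sector-wide selloff | price drop, poor earnings report) ≈ 0.096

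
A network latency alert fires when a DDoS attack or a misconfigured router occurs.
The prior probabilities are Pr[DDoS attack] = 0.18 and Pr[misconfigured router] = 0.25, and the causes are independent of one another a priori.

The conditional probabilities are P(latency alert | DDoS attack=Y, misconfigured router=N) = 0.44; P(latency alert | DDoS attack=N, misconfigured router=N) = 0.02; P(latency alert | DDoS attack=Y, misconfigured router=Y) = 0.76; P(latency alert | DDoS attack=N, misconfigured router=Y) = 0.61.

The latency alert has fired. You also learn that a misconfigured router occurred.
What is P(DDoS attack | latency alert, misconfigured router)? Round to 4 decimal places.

Sum P(latency alert|·) weighted by the priors over both values of DDoS attack:
  P(latency alert | misconfigured router) = 0.61*0.82 + 0.76*0.18
        = 0.500200 + 0.136800 = 0.637000
The terms with DDoS attack present sum to 0.136800, so
  P(DDoS attack | latency alert, misconfigured router) = 0.136800 / 0.637000 ≈ 0.2148

P(DDoS attack | latency alert, misconfigured router) ≈ 0.2148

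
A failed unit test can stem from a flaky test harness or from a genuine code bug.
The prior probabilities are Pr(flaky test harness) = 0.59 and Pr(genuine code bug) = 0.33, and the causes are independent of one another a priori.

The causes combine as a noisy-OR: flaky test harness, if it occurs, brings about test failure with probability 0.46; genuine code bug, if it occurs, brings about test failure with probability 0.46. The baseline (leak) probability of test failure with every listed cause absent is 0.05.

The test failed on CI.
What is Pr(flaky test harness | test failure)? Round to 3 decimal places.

Under noisy-OR, P(test failure | causes) = 1 − (1−0.05)·∏(1−qᵢ) over the active causes.
By total probability over the 4 (flaky test harness, genuine code bug) configurations:
  P(test failure) = 0.05*0.41*0.67 + 0.487*0.41*0.33 + 0.487*0.59*0.67 + 0.72298*0.59*0.33
        = 0.013735 + 0.065891 + 0.192511 + 0.140764 = 0.412901
Keeping only the flaky test harness-present terms gives 0.333275, so
  P(flaky test harness | test failure) = 0.333275 / 0.412901 ≈ 0.807

Pr(flaky test harness | test failure) ≈ 0.807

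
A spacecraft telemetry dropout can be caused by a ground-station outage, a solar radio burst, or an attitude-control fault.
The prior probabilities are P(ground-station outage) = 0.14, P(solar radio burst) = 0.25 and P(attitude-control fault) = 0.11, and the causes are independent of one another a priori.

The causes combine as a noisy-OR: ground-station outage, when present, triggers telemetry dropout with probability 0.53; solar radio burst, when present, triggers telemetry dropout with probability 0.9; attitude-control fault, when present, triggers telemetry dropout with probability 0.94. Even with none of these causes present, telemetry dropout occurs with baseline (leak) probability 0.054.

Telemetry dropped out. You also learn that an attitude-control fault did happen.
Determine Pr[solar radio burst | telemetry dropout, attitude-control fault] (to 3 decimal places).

Under noisy-OR, P(telemetry dropout | causes) = 1 − (1−0.054)·∏(1−qᵢ) over the active causes.
P(telemetry dropout | attitude-control fault) = 0.94324*0.86*0.75 + 0.994324*0.86*0.25 + 0.973323*0.14*0.75 + 0.997332*0.14*0.25 = 0.608390 + 0.213780 + 0.102199 + 0.034907 = 0.959276
The solar radio burst-present share is 0.213780 + 0.034907 = 0.248687.
P(solar radio burst | telemetry dropout, attitude-control fault) = 0.248687 / 0.959276 ≈ 0.259

Pr[solar radio burst | telemetry dropout, attitude-control fault] ≈ 0.259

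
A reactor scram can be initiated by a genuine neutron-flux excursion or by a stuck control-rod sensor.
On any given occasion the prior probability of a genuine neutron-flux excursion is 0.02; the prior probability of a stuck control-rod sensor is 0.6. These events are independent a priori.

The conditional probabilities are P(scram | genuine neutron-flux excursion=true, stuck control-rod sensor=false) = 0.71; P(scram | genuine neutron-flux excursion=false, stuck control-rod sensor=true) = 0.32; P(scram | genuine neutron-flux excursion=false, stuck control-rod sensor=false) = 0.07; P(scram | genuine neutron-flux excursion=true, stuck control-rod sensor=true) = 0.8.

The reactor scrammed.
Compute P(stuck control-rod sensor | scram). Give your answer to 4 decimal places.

For the numerator, keep only stuck control-rod sensor=true terms: 0.188160 + 0.009600 = 0.197760
Denominator P(scram): 0.07×0.98×0.4 + 0.32×0.98×0.6 + 0.71×0.02×0.4 + 0.8×0.02×0.6 = 0.230880
P(stuck control-rod sensor | scram) = 0.197760/0.230880 ≈ 0.8565

P(stuck control-rod sensor | scram) ≈ 0.8565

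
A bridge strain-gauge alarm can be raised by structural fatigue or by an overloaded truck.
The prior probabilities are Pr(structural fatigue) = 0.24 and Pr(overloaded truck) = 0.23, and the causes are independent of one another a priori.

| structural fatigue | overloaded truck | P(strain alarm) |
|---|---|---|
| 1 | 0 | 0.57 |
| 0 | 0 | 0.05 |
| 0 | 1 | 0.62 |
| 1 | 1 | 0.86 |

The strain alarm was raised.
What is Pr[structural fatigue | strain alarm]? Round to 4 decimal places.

Pr[structural fatigue | strain alarm] ≈ 0.5261

Enumerate the 4 (structural fatigue, overloaded truck) configurations and weight by the priors:
  P(strain alarm) = 0.05·0.76·0.77 + 0.62·0.76·0.23 + 0.57·0.24·0.77 + 0.86·0.24·0.23
        = 0.029260 + 0.108376 + 0.105336 + 0.047472 = 0.290444
Keeping only the structural fatigue-present terms gives 0.152808, so
  P(structural fatigue | strain alarm) = 0.152808 / 0.290444 ≈ 0.5261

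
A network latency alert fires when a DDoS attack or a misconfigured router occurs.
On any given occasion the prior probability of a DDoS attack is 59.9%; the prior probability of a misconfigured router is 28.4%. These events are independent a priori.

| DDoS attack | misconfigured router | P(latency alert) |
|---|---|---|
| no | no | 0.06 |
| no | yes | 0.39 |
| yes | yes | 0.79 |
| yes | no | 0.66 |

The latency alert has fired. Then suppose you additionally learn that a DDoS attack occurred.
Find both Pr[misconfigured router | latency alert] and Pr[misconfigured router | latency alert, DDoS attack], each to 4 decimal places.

Pr[misconfigured router | latency alert] ≈ 0.3732; Pr[misconfigured router | latency alert, DDoS attack] ≈ 0.3219

By total probability over the 4 (DDoS attack, misconfigured router) configurations:
  P(latency alert) = 0.06·0.401·0.716 + 0.39·0.401·0.284 + 0.66·0.599·0.716 + 0.79·0.599·0.284
        = 0.017227 + 0.044415 + 0.283063 + 0.134392 = 0.479097
Keeping only the misconfigured router-present terms gives 0.178807, so
  P(misconfigured router | latency alert) = 0.178807 / 0.479097 ≈ 0.3732

With the extra evidence:
Weight on misconfigured router=true, given the evidence: 0.79×0.284 = 0.224360
The normalizing constant is 0.66×0.716 + 0.79×0.284 = 0.696920
P(misconfigured router | latency alert, DDoS attack) = 0.224360/0.696920 ≈ 0.3219
— DDoS attack explains away the evidence for misconfigured router.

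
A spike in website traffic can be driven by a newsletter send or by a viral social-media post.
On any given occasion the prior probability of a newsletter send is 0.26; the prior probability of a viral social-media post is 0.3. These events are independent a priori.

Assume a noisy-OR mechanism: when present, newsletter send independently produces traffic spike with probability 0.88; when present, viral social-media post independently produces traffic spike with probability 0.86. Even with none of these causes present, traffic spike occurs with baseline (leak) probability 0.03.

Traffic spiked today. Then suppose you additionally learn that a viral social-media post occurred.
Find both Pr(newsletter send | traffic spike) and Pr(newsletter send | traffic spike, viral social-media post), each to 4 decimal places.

Under noisy-OR, P(traffic spike | causes) = 1 − (1−0.03)·∏(1−qᵢ) over the active causes.
P(traffic spike) = 0.03×0.74×0.7 + 0.8642×0.74×0.3 + 0.8836×0.26×0.7 + 0.983704×0.26×0.3 = 0.015540 + 0.191852 + 0.160815 + 0.076729 = 0.444936
The newsletter send-present share is 0.160815 + 0.076729 = 0.237544.
So P(newsletter send | traffic spike) = 0.237544/0.444936 ≈ 0.5339.

With the extra evidence:
Enumerate both values of newsletter send and weight by the priors:
  P(traffic spike | viral social-media post) = 0.8642×0.74 + 0.983704×0.26
        = 0.639508 + 0.255763 = 0.895271
Configurations with newsletter send contribute 0.255763, so
  P(newsletter send | traffic spike, viral social-media post) = 0.255763 / 0.895271 ≈ 0.2857

Pr(newsletter send | traffic spike) ≈ 0.5339; Pr(newsletter send | traffic spike, viral social-media post) ≈ 0.2857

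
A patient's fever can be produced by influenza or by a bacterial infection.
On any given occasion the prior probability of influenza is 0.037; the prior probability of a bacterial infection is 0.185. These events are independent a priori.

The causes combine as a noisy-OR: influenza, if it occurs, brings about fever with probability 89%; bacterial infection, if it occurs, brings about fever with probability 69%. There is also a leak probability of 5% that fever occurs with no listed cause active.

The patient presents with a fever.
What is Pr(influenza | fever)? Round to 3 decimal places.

Pr(influenza | fever) ≈ 0.169

Under noisy-OR, P(fever | causes) = 1 − (1−0.05)·∏(1−qᵢ) over the active causes.
Weight on influenza=true, given the evidence: 0.027004 + 0.006623 = 0.033627
The normalizing constant is 0.05×0.963×0.815 + 0.7055×0.963×0.185 + 0.8955×0.037×0.815 + 0.967605×0.037×0.185 = 0.198557
Posterior = 0.033627 / 0.198557 ≈ 0.169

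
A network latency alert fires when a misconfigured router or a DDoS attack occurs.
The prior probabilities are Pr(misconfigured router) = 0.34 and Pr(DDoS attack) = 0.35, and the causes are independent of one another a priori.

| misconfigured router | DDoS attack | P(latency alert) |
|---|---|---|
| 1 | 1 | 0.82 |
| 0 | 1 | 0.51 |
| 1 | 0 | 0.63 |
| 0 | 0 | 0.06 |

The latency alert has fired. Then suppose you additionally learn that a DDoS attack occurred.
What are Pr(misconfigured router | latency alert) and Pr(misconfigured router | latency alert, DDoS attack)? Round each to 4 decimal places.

Pr(misconfigured router | latency alert) ≈ 0.6226; Pr(misconfigured router | latency alert, DDoS attack) ≈ 0.4530

By total probability over the 4 (misconfigured router, DDoS attack) configurations:
  P(latency alert) = 0.06×0.66×0.65 + 0.51×0.66×0.35 + 0.63×0.34×0.65 + 0.82×0.34×0.35
        = 0.025740 + 0.117810 + 0.139230 + 0.097580 = 0.380360
Keeping only the misconfigured router-present terms gives 0.236810, so
  P(misconfigured router | latency alert) = 0.236810 / 0.380360 ≈ 0.6226

Now condition on the additional information:
Enumerate both values of misconfigured router and weight by the priors:
  P(latency alert | DDoS attack) = 0.51×0.66 + 0.82×0.34
        = 0.336600 + 0.278800 = 0.615400
Keeping only the misconfigured router-present terms gives 0.278800, so
  P(misconfigured router | latency alert, DDoS attack) = 0.278800 / 0.615400 ≈ 0.4530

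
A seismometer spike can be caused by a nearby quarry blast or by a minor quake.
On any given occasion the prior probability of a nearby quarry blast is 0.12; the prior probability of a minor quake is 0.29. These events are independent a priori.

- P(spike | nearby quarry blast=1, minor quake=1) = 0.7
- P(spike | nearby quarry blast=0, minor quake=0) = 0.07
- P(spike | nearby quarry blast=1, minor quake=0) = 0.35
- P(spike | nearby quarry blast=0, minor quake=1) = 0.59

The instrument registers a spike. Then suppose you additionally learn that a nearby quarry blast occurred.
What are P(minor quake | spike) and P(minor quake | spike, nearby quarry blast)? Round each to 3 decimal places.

P(spike) = 0.07×0.88×0.71 + 0.59×0.88×0.29 + 0.35×0.12×0.71 + 0.7×0.12×0.29 = 0.043736 + 0.150568 + 0.029820 + 0.024360 = 0.248484
Restricting to configurations with minor quake present: 0.150568 + 0.024360 = 0.174928.
So P(minor quake | spike) = 0.174928/0.248484 ≈ 0.704.

Now also conditioning on nearby quarry blast=true:
P(spike | nearby quarry blast) = 0.35*0.71 + 0.7*0.29 = 0.248500 + 0.203000 = 0.451500
Restricting to configurations with minor quake present: 0.7*0.29 = 0.203000.
Hence the posterior is 0.203000/0.451500 ≈ 0.450.

P(minor quake | spike) ≈ 0.704; P(minor quake | spike, nearby quarry blast) ≈ 0.450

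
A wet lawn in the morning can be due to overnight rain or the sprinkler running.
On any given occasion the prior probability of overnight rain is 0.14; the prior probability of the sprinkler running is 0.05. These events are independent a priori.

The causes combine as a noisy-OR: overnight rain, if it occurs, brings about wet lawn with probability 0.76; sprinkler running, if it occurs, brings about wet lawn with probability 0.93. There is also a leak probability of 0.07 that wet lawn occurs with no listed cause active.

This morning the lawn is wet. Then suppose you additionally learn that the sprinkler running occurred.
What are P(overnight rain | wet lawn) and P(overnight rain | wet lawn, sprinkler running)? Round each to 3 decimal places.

Under noisy-OR, P(wet lawn | causes) = 1 − (1−0.07)·∏(1−qᵢ) over the active causes.
By total probability over the 4 (overnight rain, sprinkler running) configurations:
  P(wet lawn) = 0.07×0.86×0.95 + 0.9349×0.86×0.05 + 0.7768×0.14×0.95 + 0.984376×0.14×0.05
        = 0.057190 + 0.040201 + 0.103314 + 0.006891 = 0.207596
The terms with overnight rain present sum to 0.110205, so
  P(overnight rain | wet lawn) = 0.110205 / 0.207596 ≈ 0.531

Now condition on the additional information:
P(wet lawn | sprinkler running) = 0.9349·0.86 + 0.984376·0.14 = 0.804014 + 0.137813 = 0.941827
Restricting to configurations with overnight rain present: 0.984376·0.14 = 0.137813.
Hence the posterior is 0.137813/0.941827 ≈ 0.146.

P(overnight rain | wet lawn) ≈ 0.531; P(overnight rain | wet lawn, sprinkler running) ≈ 0.146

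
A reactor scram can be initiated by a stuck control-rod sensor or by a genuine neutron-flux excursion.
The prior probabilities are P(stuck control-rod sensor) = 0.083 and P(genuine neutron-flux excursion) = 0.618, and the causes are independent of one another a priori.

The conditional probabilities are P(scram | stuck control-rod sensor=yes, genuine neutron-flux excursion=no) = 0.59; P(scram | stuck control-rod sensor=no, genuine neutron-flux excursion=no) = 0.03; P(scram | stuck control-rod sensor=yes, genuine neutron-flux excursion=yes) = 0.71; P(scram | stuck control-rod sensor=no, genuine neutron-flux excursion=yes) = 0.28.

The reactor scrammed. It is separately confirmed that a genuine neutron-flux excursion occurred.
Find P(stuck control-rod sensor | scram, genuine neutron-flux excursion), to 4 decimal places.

By total probability over both values of stuck control-rod sensor:
  P(scram | genuine neutron-flux excursion) = 0.28*0.917 + 0.71*0.083
        = 0.256760 + 0.058930 = 0.315690
Configurations with stuck control-rod sensor contribute 0.058930, so
  P(stuck control-rod sensor | scram, genuine neutron-flux excursion) = 0.058930 / 0.315690 ≈ 0.1867

P(stuck control-rod sensor | scram, genuine neutron-flux excursion) ≈ 0.1867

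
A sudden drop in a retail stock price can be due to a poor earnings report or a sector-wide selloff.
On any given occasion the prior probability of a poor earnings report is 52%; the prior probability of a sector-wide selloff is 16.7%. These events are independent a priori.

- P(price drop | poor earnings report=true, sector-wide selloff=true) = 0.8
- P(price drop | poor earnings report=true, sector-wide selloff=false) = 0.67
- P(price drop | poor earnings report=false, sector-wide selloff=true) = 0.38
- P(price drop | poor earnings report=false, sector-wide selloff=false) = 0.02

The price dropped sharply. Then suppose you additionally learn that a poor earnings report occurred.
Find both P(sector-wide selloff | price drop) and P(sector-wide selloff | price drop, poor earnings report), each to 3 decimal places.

P(sector-wide selloff | price drop) ≈ 0.251; P(sector-wide selloff | price drop, poor earnings report) ≈ 0.193

By total probability over the 4 (poor earnings report, sector-wide selloff) configurations:
  P(price drop) = 0.02×0.48×0.833 + 0.38×0.48×0.167 + 0.67×0.52×0.833 + 0.8×0.52×0.167
        = 0.007997 + 0.030461 + 0.290217 + 0.069472 = 0.398147
The terms with sector-wide selloff present sum to 0.099933, so
  P(sector-wide selloff | price drop) = 0.099933 / 0.398147 ≈ 0.251

Now also conditioning on poor earnings report=true:
By total probability over both values of sector-wide selloff:
  P(price drop | poor earnings report) = 0.67·0.833 + 0.8·0.167
        = 0.558110 + 0.133600 = 0.691710
Keeping only the sector-wide selloff-present terms gives 0.133600, so
  P(sector-wide selloff | price drop, poor earnings report) = 0.133600 / 0.691710 ≈ 0.193
The drop from 0.251 to 0.193 is the explaining-away (discounting) effect.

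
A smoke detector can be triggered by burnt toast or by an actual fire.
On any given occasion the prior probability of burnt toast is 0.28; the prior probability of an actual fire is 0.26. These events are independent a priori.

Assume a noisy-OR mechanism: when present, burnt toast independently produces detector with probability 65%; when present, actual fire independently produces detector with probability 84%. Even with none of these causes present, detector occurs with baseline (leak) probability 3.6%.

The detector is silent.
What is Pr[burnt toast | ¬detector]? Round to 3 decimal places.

Pr[burnt toast | ¬detector] ≈ 0.120

Under noisy-OR, P(detector | causes) = 1 − (1−0.036)·∏(1−qᵢ) over the active causes.
P(¬detector) = 0.964*0.72*0.74 + 0.15424*0.72*0.26 + 0.3374*0.28*0.74 + 0.053984*0.28*0.26 = 0.513619 + 0.028874 + 0.069909 + 0.003930 = 0.616332
The burnt toast-present share is 0.069909 + 0.003930 = 0.073839.
Hence the posterior is 0.073839/0.616332 ≈ 0.120.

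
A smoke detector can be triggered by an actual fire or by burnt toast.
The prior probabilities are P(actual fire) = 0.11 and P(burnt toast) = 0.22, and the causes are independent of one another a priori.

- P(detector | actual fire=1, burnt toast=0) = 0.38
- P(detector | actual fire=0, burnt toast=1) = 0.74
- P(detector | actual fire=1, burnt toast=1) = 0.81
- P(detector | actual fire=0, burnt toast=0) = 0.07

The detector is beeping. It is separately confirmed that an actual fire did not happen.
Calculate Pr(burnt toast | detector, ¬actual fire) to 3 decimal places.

P(detector | ¬actual fire) = 0.07·0.78 + 0.74·0.22 = 0.054600 + 0.162800 = 0.217400
Restricting to configurations with burnt toast present: 0.74·0.22 = 0.162800.
P(burnt toast | detector, ¬actual fire) = 0.162800 / 0.217400 ≈ 0.749

Pr(burnt toast | detector, ¬actual fire) ≈ 0.749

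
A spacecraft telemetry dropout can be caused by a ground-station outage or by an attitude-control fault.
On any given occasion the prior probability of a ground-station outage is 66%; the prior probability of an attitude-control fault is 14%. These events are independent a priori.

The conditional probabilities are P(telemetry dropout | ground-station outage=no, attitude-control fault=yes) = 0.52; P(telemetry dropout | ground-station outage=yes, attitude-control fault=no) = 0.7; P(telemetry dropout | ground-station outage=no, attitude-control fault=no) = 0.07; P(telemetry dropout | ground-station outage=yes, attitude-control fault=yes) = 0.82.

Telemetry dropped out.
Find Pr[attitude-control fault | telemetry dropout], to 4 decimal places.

Pr[attitude-control fault | telemetry dropout] ≈ 0.1939

P(telemetry dropout) = 0.07×0.34×0.86 + 0.52×0.34×0.14 + 0.7×0.66×0.86 + 0.82×0.66×0.14 = 0.020468 + 0.024752 + 0.397320 + 0.075768 = 0.518308
Of this, 0.100520 comes from 0.024752 + 0.075768 (the attitude-control fault=true cases).
P(attitude-control fault | telemetry dropout) = 0.100520 / 0.518308 ≈ 0.1939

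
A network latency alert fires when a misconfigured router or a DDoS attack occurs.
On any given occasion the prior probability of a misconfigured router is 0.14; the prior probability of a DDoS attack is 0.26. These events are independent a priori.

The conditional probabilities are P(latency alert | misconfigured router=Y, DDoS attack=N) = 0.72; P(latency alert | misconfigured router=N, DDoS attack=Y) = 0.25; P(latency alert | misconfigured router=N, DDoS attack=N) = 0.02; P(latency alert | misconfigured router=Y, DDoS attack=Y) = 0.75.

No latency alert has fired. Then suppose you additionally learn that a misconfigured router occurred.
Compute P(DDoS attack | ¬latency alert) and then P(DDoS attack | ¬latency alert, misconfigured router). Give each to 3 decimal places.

Weight on DDoS attack=true, given the evidence: 0.167700 + 0.009100 = 0.176800
Denominator P(¬latency alert): 0.98·0.86·0.74 + 0.75·0.86·0.26 + 0.28·0.14·0.74 + 0.25·0.14·0.26 = 0.829480
P(DDoS attack | ¬latency alert) = 0.176800/0.829480 ≈ 0.213

Now condition on the additional information:
Numerator (weight on configurations with DDoS attack): 0.25×0.26 = 0.065000
The normalizing constant is 0.28×0.74 + 0.25×0.26 = 0.272200
P(DDoS attack | ¬latency alert, misconfigured router) = 0.065000/0.272200 ≈ 0.239

P(DDoS attack | ¬latency alert) ≈ 0.213; P(DDoS attack | ¬latency alert, misconfigured router) ≈ 0.239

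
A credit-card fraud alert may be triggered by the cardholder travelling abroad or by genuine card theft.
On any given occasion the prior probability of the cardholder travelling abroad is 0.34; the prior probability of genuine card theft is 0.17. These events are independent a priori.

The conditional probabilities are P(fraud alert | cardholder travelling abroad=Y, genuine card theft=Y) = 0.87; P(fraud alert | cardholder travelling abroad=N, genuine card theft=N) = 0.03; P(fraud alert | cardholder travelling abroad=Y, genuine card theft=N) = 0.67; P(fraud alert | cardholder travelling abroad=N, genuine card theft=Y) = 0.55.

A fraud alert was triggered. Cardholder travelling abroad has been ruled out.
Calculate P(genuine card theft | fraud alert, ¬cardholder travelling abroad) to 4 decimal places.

P(genuine card theft | fraud alert, ¬cardholder travelling abroad) ≈ 0.7897

P(fraud alert | ¬cardholder travelling abroad) = 0.03*0.83 + 0.55*0.17 = 0.024900 + 0.093500 = 0.118400
Of this, 0.093500 comes from 0.55*0.17 (the genuine card theft=true cases).
P(genuine card theft | fraud alert, ¬cardholder travelling abroad) = 0.093500 / 0.118400 ≈ 0.7897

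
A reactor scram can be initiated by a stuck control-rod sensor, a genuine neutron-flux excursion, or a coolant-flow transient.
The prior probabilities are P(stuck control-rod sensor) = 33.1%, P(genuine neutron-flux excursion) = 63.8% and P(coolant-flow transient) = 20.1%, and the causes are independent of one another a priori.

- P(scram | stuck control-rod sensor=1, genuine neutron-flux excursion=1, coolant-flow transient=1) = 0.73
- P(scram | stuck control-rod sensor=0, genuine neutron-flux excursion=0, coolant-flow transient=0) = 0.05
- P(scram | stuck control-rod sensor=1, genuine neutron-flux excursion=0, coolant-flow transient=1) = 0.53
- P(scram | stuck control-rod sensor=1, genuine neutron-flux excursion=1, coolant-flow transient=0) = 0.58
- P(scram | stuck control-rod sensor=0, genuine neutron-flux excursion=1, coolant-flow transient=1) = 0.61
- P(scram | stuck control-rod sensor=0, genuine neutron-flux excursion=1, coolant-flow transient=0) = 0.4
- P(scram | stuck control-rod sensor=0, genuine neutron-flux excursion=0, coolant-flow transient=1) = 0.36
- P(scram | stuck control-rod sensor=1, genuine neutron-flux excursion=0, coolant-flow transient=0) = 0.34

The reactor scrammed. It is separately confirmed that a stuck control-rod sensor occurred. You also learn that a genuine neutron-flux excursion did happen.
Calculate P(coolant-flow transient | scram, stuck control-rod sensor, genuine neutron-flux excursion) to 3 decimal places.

P(coolant-flow transient | scram, stuck control-rod sensor, genuine neutron-flux excursion) ≈ 0.240

Weight on coolant-flow transient=true, given the evidence: 0.73·0.201 = 0.146730
The normalizing constant is 0.58·0.799 + 0.73·0.201 = 0.610150
Posterior = 0.146730 / 0.610150 ≈ 0.240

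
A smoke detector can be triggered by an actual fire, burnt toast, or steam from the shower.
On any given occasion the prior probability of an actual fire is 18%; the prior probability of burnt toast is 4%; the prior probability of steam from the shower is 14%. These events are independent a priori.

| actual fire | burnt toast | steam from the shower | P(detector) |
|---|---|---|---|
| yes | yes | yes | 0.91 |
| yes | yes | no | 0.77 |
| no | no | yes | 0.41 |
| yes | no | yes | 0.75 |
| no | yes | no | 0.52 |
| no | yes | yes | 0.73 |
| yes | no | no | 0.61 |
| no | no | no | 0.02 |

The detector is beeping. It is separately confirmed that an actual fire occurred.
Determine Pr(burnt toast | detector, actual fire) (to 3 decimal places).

Pr(burnt toast | detector, actual fire) ≈ 0.050

Enumerate the 4 (burnt toast, steam from the shower) configurations and weight by the priors:
  P(detector | actual fire) = 0.61×0.96×0.86 + 0.75×0.96×0.14 + 0.77×0.04×0.86 + 0.91×0.04×0.14
        = 0.503616 + 0.100800 + 0.026488 + 0.005096 = 0.636000
The terms with burnt toast present sum to 0.031584, so
  P(burnt toast | detector, actual fire) = 0.031584 / 0.636000 ≈ 0.050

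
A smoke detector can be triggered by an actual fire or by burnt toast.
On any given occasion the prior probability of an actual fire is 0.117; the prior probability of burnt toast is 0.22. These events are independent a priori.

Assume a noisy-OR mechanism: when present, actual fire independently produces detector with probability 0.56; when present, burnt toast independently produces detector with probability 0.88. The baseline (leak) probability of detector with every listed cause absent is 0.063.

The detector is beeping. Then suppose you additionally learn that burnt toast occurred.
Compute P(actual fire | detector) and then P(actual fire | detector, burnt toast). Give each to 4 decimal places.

Under noisy-OR, P(detector | causes) = 1 − (1−0.063)·∏(1−qᵢ) over the active causes.
Enumerate the 4 (actual fire, burnt toast) configurations and weight by the priors:
  P(detector) = 0.063*0.883*0.78 + 0.88756*0.883*0.22 + 0.58772*0.117*0.78 + 0.950526*0.117*0.22
        = 0.043391 + 0.172417 + 0.053635 + 0.024467 = 0.293910
The terms with actual fire present sum to 0.078102, so
  P(actual fire | detector) = 0.078102 / 0.293910 ≈ 0.2657

Now condition on the additional information:
By total probability over both values of actual fire:
  P(detector | burnt toast) = 0.88756*0.883 + 0.950526*0.117
        = 0.783715 + 0.111212 = 0.894927
The terms with actual fire present sum to 0.111212, so
  P(actual fire | detector, burnt toast) = 0.111212 / 0.894927 ≈ 0.1243

P(actual fire | detector) ≈ 0.2657; P(actual fire | detector, burnt toast) ≈ 0.1243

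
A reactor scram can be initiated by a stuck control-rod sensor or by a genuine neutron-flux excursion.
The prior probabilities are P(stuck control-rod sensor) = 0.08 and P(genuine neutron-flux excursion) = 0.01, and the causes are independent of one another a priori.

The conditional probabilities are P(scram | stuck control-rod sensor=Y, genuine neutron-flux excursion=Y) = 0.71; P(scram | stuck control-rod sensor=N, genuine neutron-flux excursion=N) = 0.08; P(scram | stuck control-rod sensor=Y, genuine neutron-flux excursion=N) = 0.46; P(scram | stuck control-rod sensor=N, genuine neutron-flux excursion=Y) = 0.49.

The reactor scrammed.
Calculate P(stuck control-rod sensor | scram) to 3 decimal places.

P(stuck control-rod sensor | scram) ≈ 0.324

By total probability over the 4 (stuck control-rod sensor, genuine neutron-flux excursion) configurations:
  P(scram) = 0.08*0.92*0.99 + 0.49*0.92*0.01 + 0.46*0.08*0.99 + 0.71*0.08*0.01
        = 0.072864 + 0.004508 + 0.036432 + 0.000568 = 0.114372
Keeping only the stuck control-rod sensor-present terms gives 0.037000, so
  P(stuck control-rod sensor | scram) = 0.037000 / 0.114372 ≈ 0.324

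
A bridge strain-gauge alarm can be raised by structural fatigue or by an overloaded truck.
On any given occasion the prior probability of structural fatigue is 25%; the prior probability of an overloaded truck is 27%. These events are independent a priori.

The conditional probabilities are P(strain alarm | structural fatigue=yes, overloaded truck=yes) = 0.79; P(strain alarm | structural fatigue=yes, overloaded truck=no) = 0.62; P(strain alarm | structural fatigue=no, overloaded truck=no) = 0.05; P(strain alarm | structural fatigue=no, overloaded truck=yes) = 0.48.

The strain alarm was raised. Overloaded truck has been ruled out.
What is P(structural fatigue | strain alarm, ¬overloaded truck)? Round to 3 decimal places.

P(structural fatigue | strain alarm, ¬overloaded truck) ≈ 0.805

P(strain alarm | ¬overloaded truck) = 0.05*0.75 + 0.62*0.25 = 0.037500 + 0.155000 = 0.192500
Of this, 0.155000 comes from 0.62*0.25 (the structural fatigue=true cases).
So P(structural fatigue | strain alarm, ¬overloaded truck) = 0.155000/0.192500 ≈ 0.805.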